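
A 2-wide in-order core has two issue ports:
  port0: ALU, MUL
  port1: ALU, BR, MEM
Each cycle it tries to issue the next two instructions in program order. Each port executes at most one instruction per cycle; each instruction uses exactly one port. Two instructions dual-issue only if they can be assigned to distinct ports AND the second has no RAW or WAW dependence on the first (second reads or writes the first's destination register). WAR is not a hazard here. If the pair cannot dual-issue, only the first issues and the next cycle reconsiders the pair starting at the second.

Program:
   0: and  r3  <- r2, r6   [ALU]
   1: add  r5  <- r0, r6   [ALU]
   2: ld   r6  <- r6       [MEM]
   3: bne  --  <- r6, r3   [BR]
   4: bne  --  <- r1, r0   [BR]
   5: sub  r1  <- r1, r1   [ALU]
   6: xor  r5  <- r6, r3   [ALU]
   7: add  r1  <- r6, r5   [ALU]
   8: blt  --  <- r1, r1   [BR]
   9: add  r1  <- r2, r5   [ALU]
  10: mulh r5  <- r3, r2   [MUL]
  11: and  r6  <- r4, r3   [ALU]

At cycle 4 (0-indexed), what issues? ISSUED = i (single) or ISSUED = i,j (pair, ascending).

ISSUED = 6

t=0 i0+i1:and.ALU/add.ALU ; 2-wide
t=1 i2:ld.MEM ; no-port MEM/BR
t=2 i3:bne.BR ; no-port BR/BR
t=3 i4+i5:bne.BR/sub.ALU ; 2-wide
t=4 i6:xor.ALU ; RAW r5
t=5 i7:add.ALU ; RAW r1
t=6 i8+i9:blt.BR/add.ALU ; 2-wide
t=7 i10+i11:mulh.MUL/and.ALU ; 2-wide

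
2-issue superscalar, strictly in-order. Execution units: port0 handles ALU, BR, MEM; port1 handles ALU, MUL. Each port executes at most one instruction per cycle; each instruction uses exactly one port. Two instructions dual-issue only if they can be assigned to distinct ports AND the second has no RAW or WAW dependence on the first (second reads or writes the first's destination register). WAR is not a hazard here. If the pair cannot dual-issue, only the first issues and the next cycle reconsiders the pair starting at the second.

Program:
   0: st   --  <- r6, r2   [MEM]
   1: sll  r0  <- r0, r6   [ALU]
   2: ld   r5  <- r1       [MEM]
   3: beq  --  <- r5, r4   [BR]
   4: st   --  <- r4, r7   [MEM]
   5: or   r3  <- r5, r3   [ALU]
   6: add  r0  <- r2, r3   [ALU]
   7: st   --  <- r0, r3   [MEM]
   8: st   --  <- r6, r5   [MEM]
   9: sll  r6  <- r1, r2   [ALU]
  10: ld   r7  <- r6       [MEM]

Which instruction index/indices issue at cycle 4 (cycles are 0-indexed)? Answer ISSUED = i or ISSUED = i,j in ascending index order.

ISSUED = 6

0. st;sll @i0/i1  | pair
1. ld @i2  | no-port MEM/BR
2. beq @i3  | no-port BR/MEM
3. st;or @i4/i5  | pair
4. add @i6  | RAW r0
5. st @i7  | no-port MEM/MEM
6. st;sll @i8/i9  | pair
7. ld @i10  | tail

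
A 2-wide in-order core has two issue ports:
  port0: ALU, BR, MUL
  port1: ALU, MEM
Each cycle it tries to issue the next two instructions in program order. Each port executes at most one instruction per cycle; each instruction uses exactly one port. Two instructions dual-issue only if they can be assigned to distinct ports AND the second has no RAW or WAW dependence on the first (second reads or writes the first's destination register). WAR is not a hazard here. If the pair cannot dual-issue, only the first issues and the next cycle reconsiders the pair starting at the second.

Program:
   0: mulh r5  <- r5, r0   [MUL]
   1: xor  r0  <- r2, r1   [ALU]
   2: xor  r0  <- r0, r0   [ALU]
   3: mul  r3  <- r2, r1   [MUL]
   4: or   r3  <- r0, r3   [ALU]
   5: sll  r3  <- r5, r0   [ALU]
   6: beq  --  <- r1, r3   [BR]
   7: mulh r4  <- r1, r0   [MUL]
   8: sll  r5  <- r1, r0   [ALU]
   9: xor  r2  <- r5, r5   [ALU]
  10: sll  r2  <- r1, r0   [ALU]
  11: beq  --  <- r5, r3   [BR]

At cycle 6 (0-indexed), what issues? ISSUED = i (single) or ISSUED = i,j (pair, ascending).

ISSUED = 9

[0] i0/i1  mulh xor  -- dual
[1] i2/i3  xor mul  -- dual
[2] i4  or  -- WAW r3
[3] i5  sll  -- RAW r3
[4] i6  beq  -- no-port BR/MUL
[5] i7/i8  mulh sll  -- dual
[6] i9  xor  -- WAW r2
[7] i10/i11  sll beq  -- dual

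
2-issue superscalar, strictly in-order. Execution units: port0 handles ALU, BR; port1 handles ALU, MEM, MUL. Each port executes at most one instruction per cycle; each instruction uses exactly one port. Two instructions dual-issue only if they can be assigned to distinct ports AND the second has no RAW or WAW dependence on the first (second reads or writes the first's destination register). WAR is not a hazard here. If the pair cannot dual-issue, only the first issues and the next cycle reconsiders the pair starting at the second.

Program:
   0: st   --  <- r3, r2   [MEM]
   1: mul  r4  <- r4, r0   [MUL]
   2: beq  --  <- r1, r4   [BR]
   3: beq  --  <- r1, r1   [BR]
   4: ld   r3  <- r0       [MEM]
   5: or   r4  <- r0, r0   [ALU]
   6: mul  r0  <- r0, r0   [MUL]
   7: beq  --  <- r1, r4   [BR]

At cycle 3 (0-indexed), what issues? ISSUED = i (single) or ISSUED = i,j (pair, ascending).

0. st.MEM @i0  | no-port MEM/MUL
1. mul.MUL @i1  | RAW r4
2. beq.BR @i2  | no-port BR/BR
3. beq.BR ld.MEM @i3+i4  | pair
4. or.ALU mul.MUL @i5+i6  | pair
5. beq.BR @i7  | tail

ISSUED = 3,4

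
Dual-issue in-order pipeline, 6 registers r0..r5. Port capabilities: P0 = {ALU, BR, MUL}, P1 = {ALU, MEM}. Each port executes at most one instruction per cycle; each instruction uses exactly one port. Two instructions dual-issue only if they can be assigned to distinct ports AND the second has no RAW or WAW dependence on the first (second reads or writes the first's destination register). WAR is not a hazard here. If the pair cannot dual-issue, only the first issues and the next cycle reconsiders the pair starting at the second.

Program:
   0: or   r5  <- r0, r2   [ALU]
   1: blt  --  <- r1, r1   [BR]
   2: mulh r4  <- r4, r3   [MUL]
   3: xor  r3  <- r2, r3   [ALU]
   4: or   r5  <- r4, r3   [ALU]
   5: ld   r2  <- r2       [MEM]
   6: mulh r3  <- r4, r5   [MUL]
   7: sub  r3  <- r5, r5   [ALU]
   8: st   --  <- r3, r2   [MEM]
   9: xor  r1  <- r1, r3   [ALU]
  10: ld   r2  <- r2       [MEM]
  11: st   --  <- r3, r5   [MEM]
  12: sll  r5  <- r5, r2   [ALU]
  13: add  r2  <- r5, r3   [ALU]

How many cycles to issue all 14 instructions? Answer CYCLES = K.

0. or+blt @i0,i1  | 2-wide
1. mulh+xor @i2,i3  | 2-wide
2. or+ld @i4,i5  | 2-wide
3. mulh @i6  | WAW r3
4. sub @i7  | RAW r3
5. st+xor @i8,i9  | 2-wide
6. ld @i10  | no-port MEM/MEM
7. st+sll @i11,i12  | 2-wide
8. add @i13  | tail

CYCLES = 9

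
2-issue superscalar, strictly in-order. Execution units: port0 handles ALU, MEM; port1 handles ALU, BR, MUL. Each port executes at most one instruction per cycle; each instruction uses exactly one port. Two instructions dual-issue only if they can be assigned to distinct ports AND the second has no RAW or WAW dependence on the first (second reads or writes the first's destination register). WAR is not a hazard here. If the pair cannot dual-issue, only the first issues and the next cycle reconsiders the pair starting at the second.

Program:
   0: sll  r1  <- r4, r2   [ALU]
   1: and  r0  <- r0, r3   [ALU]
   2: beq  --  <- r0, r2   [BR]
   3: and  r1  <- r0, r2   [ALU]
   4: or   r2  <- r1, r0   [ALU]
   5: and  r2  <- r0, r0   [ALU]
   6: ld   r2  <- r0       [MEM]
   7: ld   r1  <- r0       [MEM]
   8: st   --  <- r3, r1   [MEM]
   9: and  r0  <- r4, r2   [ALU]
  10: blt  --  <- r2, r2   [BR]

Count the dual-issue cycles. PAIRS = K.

PAIRS = 3

  cy0 -> i0,i1 (sll.ALU/and.ALU) dual
  cy1 -> i2,i3 (beq.BR/and.ALU) dual
  cy2 -> i4 (or.ALU) WAW r2
  cy3 -> i5 (and.ALU) WAW r2
  cy4 -> i6 (ld.MEM) no-port MEM/MEM
  cy5 -> i7 (ld.MEM) no-port MEM/MEM
  cy6 -> i8,i9 (st.MEM/and.ALU) dual
  cy7 -> i10 (blt.BR) tail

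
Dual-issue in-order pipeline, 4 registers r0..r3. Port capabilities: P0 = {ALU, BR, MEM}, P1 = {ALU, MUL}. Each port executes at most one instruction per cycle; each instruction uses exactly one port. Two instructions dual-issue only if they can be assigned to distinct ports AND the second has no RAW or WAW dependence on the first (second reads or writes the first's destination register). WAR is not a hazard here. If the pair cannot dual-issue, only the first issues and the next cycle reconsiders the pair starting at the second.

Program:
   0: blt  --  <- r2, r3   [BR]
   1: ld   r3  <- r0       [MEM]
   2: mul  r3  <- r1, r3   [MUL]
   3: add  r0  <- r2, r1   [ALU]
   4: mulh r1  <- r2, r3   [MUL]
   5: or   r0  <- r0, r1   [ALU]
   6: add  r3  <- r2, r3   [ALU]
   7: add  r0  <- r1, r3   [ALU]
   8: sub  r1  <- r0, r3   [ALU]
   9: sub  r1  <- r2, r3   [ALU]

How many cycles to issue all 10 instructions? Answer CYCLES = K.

CYCLES = 8

c0: i0 blt.BR  no-port BR/MEM
c1: i1 ld.MEM  RAW+WAW r3
c2: i2/i3 mul.MUL/add.ALU  2-wide
c3: i4 mulh.MUL  RAW r1
c4: i5/i6 or.ALU/add.ALU  2-wide
c5: i7 add.ALU  RAW r0
c6: i8 sub.ALU  WAW r1
c7: i9 sub.ALU  tail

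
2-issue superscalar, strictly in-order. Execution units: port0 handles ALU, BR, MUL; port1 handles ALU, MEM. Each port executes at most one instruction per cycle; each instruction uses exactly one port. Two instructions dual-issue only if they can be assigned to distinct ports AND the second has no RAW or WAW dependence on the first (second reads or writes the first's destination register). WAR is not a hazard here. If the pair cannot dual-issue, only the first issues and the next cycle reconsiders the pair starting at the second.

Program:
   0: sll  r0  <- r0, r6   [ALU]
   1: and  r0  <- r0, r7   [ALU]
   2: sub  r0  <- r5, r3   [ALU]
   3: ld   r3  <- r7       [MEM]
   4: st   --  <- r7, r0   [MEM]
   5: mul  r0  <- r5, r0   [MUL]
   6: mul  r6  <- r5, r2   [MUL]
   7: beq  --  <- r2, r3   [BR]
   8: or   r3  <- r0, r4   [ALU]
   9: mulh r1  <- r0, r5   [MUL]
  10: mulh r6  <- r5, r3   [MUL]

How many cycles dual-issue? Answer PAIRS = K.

PAIRS = 3

0. sll.ALU @i0  | RAW+WAW r0
1. and.ALU @i1  | WAW r0
2. sub.ALU;ld.MEM @i2&i3  | dual
3. st.MEM;mul.MUL @i4&i5  | dual
4. mul.MUL @i6  | no-port MUL/BR
5. beq.BR;or.ALU @i7&i8  | dual
6. mulh.MUL @i9  | no-port MUL/MUL
7. mulh.MUL @i10  | tail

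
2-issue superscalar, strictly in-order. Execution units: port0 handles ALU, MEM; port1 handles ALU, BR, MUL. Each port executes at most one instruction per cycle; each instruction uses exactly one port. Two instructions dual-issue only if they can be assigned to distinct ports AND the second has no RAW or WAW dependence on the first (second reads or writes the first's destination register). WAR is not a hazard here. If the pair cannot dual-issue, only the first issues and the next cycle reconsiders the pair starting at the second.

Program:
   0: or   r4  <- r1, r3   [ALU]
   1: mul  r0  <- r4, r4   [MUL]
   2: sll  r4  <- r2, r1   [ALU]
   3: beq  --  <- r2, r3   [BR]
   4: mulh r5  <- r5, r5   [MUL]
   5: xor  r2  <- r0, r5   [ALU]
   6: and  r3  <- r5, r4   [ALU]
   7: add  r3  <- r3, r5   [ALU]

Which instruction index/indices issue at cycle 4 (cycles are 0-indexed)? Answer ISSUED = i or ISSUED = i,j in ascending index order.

ISSUED = 5,6

t=0 i0:or.ALU ; RAW r4
t=1 i1,i2:mul.MUL/sll.ALU ; dual
t=2 i3:beq.BR ; no-port BR/MUL
t=3 i4:mulh.MUL ; RAW r5
t=4 i5,i6:xor.ALU/and.ALU ; dual
t=5 i7:add.ALU ; tail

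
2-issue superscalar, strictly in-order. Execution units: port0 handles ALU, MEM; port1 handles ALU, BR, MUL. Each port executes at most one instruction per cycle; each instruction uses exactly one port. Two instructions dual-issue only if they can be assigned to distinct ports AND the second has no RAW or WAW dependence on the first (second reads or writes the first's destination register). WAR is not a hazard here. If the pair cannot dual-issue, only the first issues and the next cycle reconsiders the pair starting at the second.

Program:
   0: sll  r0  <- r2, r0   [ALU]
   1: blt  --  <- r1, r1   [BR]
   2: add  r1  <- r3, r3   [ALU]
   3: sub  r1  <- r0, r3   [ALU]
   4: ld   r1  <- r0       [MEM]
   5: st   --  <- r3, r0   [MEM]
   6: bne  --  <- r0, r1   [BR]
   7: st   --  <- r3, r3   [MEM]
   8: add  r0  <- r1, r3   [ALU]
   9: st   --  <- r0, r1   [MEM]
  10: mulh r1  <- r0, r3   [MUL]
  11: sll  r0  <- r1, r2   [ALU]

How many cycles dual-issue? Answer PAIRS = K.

PAIRS = 4

[0] i0,i1  sll.ALU blt.BR  -- dual
[1] i2  add.ALU  -- WAW r1
[2] i3  sub.ALU  -- WAW r1
[3] i4  ld.MEM  -- no-port MEM/MEM
[4] i5,i6  st.MEM bne.BR  -- dual
[5] i7,i8  st.MEM add.ALU  -- dual
[6] i9,i10  st.MEM mulh.MUL  -- dual
[7] i11  sll.ALU  -- tail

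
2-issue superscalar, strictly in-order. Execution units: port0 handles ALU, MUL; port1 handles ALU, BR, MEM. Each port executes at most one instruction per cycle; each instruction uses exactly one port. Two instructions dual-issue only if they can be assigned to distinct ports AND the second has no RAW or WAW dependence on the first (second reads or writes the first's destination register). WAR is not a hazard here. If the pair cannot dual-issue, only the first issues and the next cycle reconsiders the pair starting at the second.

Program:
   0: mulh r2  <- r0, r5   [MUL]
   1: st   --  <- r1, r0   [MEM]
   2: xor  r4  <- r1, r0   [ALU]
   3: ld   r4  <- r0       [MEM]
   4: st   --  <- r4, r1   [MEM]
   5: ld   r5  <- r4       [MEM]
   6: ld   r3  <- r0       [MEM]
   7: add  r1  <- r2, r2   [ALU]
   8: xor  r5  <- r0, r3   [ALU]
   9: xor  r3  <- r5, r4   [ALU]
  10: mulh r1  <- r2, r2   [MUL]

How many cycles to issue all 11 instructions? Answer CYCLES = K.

  cy0 -> i0/i1 (mulh.MUL;st.MEM) pair
  cy1 -> i2 (xor.ALU) WAW r4
  cy2 -> i3 (ld.MEM) no-port MEM/MEM
  cy3 -> i4 (st.MEM) no-port MEM/MEM
  cy4 -> i5 (ld.MEM) no-port MEM/MEM
  cy5 -> i6/i7 (ld.MEM;add.ALU) pair
  cy6 -> i8 (xor.ALU) RAW r5
  cy7 -> i9/i10 (xor.ALU;mulh.MUL) pair

CYCLES = 8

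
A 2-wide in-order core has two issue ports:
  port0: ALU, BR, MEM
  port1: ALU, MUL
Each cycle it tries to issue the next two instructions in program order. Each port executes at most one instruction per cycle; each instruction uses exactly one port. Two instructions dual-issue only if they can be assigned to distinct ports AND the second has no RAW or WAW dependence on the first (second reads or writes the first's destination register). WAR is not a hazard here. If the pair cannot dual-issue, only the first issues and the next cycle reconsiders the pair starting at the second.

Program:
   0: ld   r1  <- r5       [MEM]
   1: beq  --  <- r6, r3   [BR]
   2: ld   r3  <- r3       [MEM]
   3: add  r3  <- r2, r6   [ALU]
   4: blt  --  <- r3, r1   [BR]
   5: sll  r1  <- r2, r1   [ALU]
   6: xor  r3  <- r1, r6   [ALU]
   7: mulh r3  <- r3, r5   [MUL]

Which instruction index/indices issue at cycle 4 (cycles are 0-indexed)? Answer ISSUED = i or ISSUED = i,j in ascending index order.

t=0 i0:ld.MEM ; no-port MEM/BR
t=1 i1:beq.BR ; no-port BR/MEM
t=2 i2:ld.MEM ; WAW r3
t=3 i3:add.ALU ; RAW r3
t=4 i4+i5:blt.BR/sll.ALU ; dual
t=5 i6:xor.ALU ; RAW+WAW r3
t=6 i7:mulh.MUL ; tail

ISSUED = 4,5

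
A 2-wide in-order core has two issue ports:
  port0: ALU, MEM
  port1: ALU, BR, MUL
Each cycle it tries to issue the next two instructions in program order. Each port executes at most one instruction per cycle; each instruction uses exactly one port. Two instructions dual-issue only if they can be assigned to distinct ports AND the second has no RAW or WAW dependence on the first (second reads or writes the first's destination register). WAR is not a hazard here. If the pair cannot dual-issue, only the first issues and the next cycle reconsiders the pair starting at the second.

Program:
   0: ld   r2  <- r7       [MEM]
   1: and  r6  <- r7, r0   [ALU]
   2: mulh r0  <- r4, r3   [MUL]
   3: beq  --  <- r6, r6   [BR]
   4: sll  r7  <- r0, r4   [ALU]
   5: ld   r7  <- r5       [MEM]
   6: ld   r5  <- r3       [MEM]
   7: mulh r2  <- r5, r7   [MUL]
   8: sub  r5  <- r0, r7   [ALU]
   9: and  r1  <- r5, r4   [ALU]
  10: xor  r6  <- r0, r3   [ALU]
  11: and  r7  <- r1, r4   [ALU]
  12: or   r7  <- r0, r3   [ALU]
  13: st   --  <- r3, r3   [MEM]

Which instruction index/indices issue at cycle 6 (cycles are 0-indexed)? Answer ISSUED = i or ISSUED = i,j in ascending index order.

ISSUED = 9,10

t=0 i0+i1:ld/and ; dual
t=1 i2:mulh ; no-port MUL/BR
t=2 i3+i4:beq/sll ; dual
t=3 i5:ld ; no-port MEM/MEM
t=4 i6:ld ; RAW r5
t=5 i7+i8:mulh/sub ; dual
t=6 i9+i10:and/xor ; dual
t=7 i11:and ; WAW r7
t=8 i12+i13:or/st ; dual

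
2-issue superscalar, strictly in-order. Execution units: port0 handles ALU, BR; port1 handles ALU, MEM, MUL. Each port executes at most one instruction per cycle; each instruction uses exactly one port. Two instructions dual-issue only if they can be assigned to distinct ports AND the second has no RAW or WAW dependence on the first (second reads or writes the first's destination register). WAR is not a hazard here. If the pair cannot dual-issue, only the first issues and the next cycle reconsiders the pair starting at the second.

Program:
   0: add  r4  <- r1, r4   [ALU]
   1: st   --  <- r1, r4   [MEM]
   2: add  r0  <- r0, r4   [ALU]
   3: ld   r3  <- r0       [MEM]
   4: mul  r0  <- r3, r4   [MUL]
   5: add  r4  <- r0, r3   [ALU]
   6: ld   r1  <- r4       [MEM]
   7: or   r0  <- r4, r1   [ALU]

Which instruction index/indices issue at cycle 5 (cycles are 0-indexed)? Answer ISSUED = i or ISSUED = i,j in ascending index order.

ISSUED = 6

#0 head=0: add.ALU i0 RAW r4
#1 head=1: st.MEM+add.ALU i1+i2 dual
#2 head=3: ld.MEM i3 no-port MEM/MUL
#3 head=4: mul.MUL i4 RAW r0
#4 head=5: add.ALU i5 RAW r4
#5 head=6: ld.MEM i6 RAW r1
#6 head=7: or.ALU i7 tail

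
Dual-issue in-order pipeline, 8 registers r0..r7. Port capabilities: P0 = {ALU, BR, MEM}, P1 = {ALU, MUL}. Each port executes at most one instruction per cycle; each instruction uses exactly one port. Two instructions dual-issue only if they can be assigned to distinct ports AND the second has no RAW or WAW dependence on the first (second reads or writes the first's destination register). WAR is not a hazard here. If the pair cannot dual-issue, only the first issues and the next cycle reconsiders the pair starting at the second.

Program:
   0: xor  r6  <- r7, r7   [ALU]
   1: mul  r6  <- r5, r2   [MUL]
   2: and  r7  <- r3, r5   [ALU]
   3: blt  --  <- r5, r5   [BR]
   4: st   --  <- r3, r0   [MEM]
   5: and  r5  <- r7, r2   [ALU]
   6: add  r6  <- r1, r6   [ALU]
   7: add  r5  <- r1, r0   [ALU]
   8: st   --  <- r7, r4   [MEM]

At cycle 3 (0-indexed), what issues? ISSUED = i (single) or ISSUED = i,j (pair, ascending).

ISSUED = 4,5

0. xor.ALU @i0  | WAW r6
1. mul.MUL and.ALU @i1,i2  | pair
2. blt.BR @i3  | no-port BR/MEM
3. st.MEM and.ALU @i4,i5  | pair
4. add.ALU add.ALU @i6,i7  | pair
5. st.MEM @i8  | tail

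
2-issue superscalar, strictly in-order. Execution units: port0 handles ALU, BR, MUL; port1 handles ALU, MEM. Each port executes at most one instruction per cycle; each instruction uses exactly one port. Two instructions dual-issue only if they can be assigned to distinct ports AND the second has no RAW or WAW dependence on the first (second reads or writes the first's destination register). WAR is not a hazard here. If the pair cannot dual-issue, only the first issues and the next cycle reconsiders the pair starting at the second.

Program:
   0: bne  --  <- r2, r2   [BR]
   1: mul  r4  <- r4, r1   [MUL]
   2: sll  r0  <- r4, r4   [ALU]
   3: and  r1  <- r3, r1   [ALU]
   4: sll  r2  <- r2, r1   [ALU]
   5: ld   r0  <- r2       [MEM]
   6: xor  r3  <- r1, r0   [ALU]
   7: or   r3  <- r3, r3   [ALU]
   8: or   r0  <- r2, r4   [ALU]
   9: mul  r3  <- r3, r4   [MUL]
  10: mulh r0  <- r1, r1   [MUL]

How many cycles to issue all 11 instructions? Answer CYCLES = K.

CYCLES = 9

0. bne @i0  | no-port BR/MUL
1. mul @i1  | RAW r4
2. sll and @i2/i3  | pair
3. sll @i4  | RAW r2
4. ld @i5  | RAW r0
5. xor @i6  | RAW+WAW r3
6. or or @i7/i8  | pair
7. mul @i9  | no-port MUL/MUL
8. mulh @i10  | tail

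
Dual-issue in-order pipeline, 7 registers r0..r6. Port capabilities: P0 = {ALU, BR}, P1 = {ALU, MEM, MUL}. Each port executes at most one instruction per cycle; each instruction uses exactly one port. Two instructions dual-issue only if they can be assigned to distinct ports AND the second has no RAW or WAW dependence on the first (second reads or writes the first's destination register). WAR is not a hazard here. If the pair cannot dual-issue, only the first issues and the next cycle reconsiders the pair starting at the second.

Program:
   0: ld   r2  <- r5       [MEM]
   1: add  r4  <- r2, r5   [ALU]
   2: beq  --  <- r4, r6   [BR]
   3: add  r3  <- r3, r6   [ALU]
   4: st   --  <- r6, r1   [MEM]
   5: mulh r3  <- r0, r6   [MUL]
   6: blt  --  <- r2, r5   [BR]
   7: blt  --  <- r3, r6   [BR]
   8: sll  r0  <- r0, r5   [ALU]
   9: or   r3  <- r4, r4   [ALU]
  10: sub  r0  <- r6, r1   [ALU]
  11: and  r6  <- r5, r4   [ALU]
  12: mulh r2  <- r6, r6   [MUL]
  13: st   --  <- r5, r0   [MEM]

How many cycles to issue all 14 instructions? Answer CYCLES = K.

CYCLES = 10

0. ld @i0  | RAW r2
1. add @i1  | RAW r4
2. beq;add @i2/i3  | 2-wide
3. st @i4  | no-port MEM/MUL
4. mulh;blt @i5/i6  | 2-wide
5. blt;sll @i7/i8  | 2-wide
6. or;sub @i9/i10  | 2-wide
7. and @i11  | RAW r6
8. mulh @i12  | no-port MUL/MEM
9. st @i13  | tail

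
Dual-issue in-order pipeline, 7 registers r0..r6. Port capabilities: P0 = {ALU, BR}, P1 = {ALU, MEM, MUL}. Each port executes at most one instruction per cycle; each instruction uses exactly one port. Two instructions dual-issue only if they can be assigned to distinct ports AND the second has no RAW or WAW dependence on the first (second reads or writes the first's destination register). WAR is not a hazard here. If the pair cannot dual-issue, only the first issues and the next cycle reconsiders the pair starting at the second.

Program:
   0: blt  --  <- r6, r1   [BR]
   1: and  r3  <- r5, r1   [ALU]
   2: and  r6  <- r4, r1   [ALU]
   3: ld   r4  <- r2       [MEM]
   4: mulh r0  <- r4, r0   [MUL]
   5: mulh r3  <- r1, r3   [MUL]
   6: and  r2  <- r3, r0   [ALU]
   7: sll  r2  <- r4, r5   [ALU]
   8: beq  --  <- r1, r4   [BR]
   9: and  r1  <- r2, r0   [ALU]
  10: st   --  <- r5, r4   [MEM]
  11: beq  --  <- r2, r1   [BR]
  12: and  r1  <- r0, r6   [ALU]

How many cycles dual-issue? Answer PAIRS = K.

#0 head=0: blt and i0+i1 dual
#1 head=2: and ld i2+i3 dual
#2 head=4: mulh i4 no-port MUL/MUL
#3 head=5: mulh i5 RAW r3
#4 head=6: and i6 WAW r2
#5 head=7: sll beq i7+i8 dual
#6 head=9: and st i9+i10 dual
#7 head=11: beq and i11+i12 dual

PAIRS = 5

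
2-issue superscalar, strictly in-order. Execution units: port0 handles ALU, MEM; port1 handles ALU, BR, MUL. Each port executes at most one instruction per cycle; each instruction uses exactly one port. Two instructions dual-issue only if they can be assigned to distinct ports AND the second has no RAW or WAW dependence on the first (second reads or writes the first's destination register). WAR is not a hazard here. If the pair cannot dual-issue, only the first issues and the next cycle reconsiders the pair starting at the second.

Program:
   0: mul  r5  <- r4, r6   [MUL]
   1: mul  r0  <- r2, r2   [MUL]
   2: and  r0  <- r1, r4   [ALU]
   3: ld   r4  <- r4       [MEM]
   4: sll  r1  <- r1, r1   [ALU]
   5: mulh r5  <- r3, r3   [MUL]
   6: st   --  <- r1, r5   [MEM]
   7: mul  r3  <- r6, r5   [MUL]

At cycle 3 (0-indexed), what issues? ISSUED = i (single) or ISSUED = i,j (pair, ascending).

ISSUED = 4,5

[0] i0  mul  -- no-port MUL/MUL
[1] i1  mul  -- WAW r0
[2] i2,i3  and ld  -- 2-wide
[3] i4,i5  sll mulh  -- 2-wide
[4] i6,i7  st mul  -- 2-wide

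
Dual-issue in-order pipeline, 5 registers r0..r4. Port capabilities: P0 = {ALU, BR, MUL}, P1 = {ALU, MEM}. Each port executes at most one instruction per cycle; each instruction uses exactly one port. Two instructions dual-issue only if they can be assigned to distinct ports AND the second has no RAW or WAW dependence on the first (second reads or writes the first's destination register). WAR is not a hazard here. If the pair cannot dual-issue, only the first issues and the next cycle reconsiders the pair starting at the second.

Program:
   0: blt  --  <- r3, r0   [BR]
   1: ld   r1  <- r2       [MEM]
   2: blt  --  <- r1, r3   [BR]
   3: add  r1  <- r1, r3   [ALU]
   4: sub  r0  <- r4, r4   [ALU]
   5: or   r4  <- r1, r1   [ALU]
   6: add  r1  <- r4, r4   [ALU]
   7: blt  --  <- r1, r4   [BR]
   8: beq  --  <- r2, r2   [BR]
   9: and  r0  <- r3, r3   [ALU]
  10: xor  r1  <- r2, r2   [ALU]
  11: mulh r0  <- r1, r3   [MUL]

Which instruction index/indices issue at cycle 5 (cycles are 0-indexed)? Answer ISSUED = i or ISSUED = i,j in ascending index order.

[0] i0/i1  blt;ld  -- 2-wide
[1] i2/i3  blt;add  -- 2-wide
[2] i4/i5  sub;or  -- 2-wide
[3] i6  add  -- RAW r1
[4] i7  blt  -- no-port BR/BR
[5] i8/i9  beq;and  -- 2-wide
[6] i10  xor  -- RAW r1
[7] i11  mulh  -- tail

ISSUED = 8,9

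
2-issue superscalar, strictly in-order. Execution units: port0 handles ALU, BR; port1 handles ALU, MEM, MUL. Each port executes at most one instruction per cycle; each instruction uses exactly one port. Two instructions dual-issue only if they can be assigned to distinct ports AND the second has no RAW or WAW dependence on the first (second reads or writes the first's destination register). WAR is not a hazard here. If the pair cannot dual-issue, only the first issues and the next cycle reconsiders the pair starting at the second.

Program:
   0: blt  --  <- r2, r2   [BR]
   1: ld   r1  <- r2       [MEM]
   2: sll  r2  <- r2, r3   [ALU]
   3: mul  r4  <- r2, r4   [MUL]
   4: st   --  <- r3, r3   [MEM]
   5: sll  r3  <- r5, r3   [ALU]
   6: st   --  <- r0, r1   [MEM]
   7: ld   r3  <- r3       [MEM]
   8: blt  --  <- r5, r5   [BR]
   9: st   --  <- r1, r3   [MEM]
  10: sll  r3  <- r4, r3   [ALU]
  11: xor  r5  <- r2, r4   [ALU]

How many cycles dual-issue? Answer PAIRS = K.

t=0 i0+i1:blt.BR/ld.MEM ; dual
t=1 i2:sll.ALU ; RAW r2
t=2 i3:mul.MUL ; no-port MUL/MEM
t=3 i4+i5:st.MEM/sll.ALU ; dual
t=4 i6:st.MEM ; no-port MEM/MEM
t=5 i7+i8:ld.MEM/blt.BR ; dual
t=6 i9+i10:st.MEM/sll.ALU ; dual
t=7 i11:xor.ALU ; tail

PAIRS = 4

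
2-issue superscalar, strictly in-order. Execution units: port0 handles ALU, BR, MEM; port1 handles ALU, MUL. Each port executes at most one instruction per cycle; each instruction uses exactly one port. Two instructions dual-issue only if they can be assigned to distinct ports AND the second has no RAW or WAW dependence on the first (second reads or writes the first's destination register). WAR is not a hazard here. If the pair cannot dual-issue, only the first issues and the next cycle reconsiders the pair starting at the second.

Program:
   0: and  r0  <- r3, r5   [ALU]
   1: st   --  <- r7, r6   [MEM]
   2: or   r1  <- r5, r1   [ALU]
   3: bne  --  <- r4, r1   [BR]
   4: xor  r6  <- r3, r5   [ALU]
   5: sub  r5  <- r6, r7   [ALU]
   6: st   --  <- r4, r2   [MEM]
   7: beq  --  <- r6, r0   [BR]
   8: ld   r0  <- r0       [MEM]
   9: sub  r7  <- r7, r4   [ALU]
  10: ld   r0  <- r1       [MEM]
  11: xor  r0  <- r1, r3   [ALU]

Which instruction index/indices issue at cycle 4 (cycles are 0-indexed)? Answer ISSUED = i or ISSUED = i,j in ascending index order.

ISSUED = 7

t=0 i0+i1:and+st ; 2-wide
t=1 i2:or ; RAW r1
t=2 i3+i4:bne+xor ; 2-wide
t=3 i5+i6:sub+st ; 2-wide
t=4 i7:beq ; no-port BR/MEM
t=5 i8+i9:ld+sub ; 2-wide
t=6 i10:ld ; WAW r0
t=7 i11:xor ; tail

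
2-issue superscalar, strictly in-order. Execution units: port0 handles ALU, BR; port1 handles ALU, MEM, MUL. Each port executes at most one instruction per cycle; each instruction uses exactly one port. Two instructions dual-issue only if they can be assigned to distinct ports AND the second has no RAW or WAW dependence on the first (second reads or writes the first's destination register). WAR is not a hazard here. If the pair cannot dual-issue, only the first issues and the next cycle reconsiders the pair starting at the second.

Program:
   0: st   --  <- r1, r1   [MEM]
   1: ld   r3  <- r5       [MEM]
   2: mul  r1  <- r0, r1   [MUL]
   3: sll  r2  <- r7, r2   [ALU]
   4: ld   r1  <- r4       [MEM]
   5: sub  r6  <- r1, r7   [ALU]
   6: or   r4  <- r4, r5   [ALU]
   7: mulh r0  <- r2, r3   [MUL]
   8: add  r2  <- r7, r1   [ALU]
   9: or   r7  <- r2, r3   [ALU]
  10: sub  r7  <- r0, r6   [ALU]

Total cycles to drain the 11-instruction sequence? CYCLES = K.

#0 head=0: st.MEM i0 no-port MEM/MEM
#1 head=1: ld.MEM i1 no-port MEM/MUL
#2 head=2: mul.MUL sll.ALU i2,i3 pair
#3 head=4: ld.MEM i4 RAW r1
#4 head=5: sub.ALU or.ALU i5,i6 pair
#5 head=7: mulh.MUL add.ALU i7,i8 pair
#6 head=9: or.ALU i9 WAW r7
#7 head=10: sub.ALU i10 tail

CYCLES = 8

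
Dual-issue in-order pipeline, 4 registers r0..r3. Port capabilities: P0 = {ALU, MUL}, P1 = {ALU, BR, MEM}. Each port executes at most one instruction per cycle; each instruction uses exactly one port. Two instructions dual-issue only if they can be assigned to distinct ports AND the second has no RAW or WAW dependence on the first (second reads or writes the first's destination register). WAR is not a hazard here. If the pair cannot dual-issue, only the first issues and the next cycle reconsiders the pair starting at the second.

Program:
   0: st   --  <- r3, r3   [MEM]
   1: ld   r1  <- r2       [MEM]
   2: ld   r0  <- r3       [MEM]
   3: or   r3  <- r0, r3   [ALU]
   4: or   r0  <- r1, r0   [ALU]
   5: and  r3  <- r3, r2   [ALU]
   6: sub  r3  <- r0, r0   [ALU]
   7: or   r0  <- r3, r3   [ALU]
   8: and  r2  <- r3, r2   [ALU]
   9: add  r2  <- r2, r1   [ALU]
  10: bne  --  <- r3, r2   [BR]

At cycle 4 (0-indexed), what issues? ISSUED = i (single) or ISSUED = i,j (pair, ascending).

c0: i0 st  no-port MEM/MEM
c1: i1 ld  no-port MEM/MEM
c2: i2 ld  RAW r0
c3: i3,i4 or or  dual
c4: i5 and  WAW r3
c5: i6 sub  RAW r3
c6: i7,i8 or and  dual
c7: i9 add  RAW r2
c8: i10 bne  tail

ISSUED = 5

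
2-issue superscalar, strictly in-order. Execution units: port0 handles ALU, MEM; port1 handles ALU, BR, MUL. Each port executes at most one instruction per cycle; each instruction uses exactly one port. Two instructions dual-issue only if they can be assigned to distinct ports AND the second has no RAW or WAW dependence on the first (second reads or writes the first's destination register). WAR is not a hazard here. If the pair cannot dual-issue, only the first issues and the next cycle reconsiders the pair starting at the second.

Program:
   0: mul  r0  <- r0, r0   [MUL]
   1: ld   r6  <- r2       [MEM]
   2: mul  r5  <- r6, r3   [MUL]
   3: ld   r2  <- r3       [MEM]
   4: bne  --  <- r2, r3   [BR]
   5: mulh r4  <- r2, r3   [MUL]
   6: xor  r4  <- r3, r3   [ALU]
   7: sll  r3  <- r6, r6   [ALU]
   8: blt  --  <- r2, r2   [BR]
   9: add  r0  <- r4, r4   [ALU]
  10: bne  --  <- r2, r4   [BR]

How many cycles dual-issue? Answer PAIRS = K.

c0: i0,i1 mul.MUL+ld.MEM  2-wide
c1: i2,i3 mul.MUL+ld.MEM  2-wide
c2: i4 bne.BR  no-port BR/MUL
c3: i5 mulh.MUL  WAW r4
c4: i6,i7 xor.ALU+sll.ALU  2-wide
c5: i8,i9 blt.BR+add.ALU  2-wide
c6: i10 bne.BR  tail

PAIRS = 4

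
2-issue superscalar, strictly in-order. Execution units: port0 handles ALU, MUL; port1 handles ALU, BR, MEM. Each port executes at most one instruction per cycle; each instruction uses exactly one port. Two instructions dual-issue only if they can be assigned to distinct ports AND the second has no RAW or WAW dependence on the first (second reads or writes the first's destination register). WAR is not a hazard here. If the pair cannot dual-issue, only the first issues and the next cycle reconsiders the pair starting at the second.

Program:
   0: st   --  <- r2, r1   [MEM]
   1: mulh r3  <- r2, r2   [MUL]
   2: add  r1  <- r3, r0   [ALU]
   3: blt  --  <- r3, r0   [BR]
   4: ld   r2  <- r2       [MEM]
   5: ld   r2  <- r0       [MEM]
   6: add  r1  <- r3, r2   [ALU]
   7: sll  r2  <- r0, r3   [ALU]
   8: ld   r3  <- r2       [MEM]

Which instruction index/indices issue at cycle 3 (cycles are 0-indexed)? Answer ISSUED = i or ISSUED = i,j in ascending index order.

ISSUED = 5

  cy0 -> i0,i1 (st/mulh) 2-wide
  cy1 -> i2,i3 (add/blt) 2-wide
  cy2 -> i4 (ld) no-port MEM/MEM
  cy3 -> i5 (ld) RAW r2
  cy4 -> i6,i7 (add/sll) 2-wide
  cy5 -> i8 (ld) tail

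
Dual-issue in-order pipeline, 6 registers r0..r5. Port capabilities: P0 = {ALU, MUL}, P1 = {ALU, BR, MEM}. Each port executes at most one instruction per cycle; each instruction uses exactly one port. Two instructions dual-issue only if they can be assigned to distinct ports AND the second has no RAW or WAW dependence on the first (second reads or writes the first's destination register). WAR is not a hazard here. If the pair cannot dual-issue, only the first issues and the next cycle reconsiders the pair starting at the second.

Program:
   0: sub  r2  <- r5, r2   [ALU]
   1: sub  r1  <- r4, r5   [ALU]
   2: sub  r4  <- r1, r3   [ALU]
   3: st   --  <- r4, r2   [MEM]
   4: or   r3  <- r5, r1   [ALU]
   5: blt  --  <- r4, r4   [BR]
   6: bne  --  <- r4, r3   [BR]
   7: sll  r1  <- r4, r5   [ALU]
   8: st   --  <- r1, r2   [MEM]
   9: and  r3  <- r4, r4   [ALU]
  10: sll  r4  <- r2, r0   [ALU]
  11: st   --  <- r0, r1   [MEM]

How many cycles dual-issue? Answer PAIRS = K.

PAIRS = 5

0. sub.ALU/sub.ALU @i0/i1  | 2-wide
1. sub.ALU @i2  | RAW r4
2. st.MEM/or.ALU @i3/i4  | 2-wide
3. blt.BR @i5  | no-port BR/BR
4. bne.BR/sll.ALU @i6/i7  | 2-wide
5. st.MEM/and.ALU @i8/i9  | 2-wide
6. sll.ALU/st.MEM @i10/i11  | 2-wide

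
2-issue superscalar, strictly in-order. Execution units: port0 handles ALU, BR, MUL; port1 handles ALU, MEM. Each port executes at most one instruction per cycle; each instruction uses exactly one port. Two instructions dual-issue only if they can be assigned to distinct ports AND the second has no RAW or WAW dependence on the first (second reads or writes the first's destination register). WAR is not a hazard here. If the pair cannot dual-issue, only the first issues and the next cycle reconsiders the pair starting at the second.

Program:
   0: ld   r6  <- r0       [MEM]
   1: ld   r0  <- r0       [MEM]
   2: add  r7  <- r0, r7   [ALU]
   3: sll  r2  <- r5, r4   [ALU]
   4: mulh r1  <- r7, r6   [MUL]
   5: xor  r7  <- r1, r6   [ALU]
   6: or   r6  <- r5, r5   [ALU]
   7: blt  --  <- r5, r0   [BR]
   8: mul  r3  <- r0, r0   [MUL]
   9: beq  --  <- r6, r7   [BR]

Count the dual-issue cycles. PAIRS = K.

#0 head=0: ld i0 no-port MEM/MEM
#1 head=1: ld i1 RAW r0
#2 head=2: add/sll i2&i3 pair
#3 head=4: mulh i4 RAW r1
#4 head=5: xor/or i5&i6 pair
#5 head=7: blt i7 no-port BR/MUL
#6 head=8: mul i8 no-port MUL/BR
#7 head=9: beq i9 tail

PAIRS = 2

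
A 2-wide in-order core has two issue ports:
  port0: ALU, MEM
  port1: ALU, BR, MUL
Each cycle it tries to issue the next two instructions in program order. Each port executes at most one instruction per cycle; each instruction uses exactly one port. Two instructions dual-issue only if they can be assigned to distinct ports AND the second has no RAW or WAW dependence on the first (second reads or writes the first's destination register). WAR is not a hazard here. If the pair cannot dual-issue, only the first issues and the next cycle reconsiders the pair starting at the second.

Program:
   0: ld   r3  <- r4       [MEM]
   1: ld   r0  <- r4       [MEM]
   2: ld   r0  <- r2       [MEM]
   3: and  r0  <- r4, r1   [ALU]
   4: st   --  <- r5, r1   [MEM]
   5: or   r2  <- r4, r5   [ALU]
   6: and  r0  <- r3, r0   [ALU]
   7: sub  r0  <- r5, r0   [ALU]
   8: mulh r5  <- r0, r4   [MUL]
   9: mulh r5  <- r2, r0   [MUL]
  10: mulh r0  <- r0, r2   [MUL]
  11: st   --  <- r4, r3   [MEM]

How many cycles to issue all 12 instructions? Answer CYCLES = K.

CYCLES = 9

c0: i0 ld  no-port MEM/MEM
c1: i1 ld  no-port MEM/MEM
c2: i2 ld  WAW r0
c3: i3+i4 and;st  2-wide
c4: i5+i6 or;and  2-wide
c5: i7 sub  RAW r0
c6: i8 mulh  no-port MUL/MUL
c7: i9 mulh  no-port MUL/MUL
c8: i10+i11 mulh;st  2-wide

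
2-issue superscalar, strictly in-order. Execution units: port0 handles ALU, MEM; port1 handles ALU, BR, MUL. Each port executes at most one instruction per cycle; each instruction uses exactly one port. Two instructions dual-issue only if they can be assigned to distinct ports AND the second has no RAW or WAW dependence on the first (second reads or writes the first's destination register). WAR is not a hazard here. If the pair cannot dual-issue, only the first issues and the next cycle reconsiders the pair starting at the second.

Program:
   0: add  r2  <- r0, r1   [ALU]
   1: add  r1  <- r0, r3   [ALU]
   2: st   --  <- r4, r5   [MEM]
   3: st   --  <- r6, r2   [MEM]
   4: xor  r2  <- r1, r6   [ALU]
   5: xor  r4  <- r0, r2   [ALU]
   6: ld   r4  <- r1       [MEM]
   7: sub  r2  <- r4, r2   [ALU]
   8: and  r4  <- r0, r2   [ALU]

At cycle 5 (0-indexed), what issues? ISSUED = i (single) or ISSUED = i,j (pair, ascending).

#0 head=0: add.ALU+add.ALU i0&i1 pair
#1 head=2: st.MEM i2 no-port MEM/MEM
#2 head=3: st.MEM+xor.ALU i3&i4 pair
#3 head=5: xor.ALU i5 WAW r4
#4 head=6: ld.MEM i6 RAW r4
#5 head=7: sub.ALU i7 RAW r2
#6 head=8: and.ALU i8 tail

ISSUED = 7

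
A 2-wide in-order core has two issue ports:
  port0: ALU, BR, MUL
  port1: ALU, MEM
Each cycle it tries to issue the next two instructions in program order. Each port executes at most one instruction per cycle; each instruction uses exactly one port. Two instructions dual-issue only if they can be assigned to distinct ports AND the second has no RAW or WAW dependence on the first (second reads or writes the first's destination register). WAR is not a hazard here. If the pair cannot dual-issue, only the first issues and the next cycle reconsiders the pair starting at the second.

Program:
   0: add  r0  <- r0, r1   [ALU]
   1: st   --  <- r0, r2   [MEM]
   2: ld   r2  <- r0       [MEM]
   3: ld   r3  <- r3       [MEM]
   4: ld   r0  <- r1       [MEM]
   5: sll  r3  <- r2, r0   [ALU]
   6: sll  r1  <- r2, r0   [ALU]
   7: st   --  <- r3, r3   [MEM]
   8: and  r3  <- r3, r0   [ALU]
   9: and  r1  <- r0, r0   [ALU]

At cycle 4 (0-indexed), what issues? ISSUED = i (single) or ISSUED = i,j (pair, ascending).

ISSUED = 4

  cy0 -> i0 (add) RAW r0
  cy1 -> i1 (st) no-port MEM/MEM
  cy2 -> i2 (ld) no-port MEM/MEM
  cy3 -> i3 (ld) no-port MEM/MEM
  cy4 -> i4 (ld) RAW r0
  cy5 -> i5&i6 (sll;sll) 2-wide
  cy6 -> i7&i8 (st;and) 2-wide
  cy7 -> i9 (and) tail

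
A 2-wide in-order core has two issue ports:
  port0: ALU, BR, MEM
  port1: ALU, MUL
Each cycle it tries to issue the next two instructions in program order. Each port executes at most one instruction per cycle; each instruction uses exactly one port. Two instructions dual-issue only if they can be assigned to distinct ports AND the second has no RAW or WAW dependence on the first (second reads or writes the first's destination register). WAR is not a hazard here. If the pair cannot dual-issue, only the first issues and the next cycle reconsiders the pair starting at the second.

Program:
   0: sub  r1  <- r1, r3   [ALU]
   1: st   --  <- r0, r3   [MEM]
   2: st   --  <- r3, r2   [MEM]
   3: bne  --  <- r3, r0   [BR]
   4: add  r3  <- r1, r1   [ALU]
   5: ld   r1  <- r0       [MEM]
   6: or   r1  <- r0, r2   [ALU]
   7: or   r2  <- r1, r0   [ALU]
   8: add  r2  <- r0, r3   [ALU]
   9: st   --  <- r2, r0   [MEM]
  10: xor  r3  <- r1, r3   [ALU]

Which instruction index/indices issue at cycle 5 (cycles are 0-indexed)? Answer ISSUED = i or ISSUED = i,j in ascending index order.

ISSUED = 7

c0: i0&i1 sub st  dual
c1: i2 st  no-port MEM/BR
c2: i3&i4 bne add  dual
c3: i5 ld  WAW r1
c4: i6 or  RAW r1
c5: i7 or  WAW r2
c6: i8 add  RAW r2
c7: i9&i10 st xor  dual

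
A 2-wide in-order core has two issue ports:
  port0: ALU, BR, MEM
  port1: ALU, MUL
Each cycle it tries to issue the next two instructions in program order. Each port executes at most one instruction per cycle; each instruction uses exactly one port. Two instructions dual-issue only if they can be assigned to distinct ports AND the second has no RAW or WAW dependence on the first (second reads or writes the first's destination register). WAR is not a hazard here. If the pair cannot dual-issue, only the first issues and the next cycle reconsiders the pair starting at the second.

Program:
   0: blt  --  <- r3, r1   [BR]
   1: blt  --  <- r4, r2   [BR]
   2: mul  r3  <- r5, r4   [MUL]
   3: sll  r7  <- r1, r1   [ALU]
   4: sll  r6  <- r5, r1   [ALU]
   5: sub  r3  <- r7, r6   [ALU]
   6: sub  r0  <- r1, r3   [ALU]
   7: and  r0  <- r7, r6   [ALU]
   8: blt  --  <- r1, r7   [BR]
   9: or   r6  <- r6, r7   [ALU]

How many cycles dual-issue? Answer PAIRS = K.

PAIRS = 3

  cy0 -> i0 (blt) no-port BR/BR
  cy1 -> i1,i2 (blt;mul) dual
  cy2 -> i3,i4 (sll;sll) dual
  cy3 -> i5 (sub) RAW r3
  cy4 -> i6 (sub) WAW r0
  cy5 -> i7,i8 (and;blt) dual
  cy6 -> i9 (or) tail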